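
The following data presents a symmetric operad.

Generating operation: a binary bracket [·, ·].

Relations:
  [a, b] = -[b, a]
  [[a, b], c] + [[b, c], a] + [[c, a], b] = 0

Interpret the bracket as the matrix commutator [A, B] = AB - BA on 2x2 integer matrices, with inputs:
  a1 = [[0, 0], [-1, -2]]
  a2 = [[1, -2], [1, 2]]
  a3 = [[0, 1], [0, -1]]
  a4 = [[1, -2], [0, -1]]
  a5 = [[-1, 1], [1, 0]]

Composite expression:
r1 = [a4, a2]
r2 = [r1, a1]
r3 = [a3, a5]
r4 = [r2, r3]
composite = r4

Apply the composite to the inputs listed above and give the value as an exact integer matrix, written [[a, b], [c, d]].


[[4, 0], [-4, -4]]


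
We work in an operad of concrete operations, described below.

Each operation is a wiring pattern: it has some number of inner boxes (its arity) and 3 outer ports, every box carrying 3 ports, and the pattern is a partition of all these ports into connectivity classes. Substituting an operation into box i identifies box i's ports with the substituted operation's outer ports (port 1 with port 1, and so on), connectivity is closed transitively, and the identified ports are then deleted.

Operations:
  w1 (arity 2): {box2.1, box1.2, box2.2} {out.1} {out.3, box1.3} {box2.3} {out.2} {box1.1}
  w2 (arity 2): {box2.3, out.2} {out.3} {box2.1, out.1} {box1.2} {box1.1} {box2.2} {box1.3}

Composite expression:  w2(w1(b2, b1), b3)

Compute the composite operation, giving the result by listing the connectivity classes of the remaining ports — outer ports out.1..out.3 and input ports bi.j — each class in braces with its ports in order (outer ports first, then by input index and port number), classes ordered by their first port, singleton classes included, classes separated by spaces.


Reachability decides: close wires over w2-identified ports.
composing w1 on (b2, b1), with out.j its own outer ports: {out.1} {out.2} {out.3, b2.3} {b1.1, b1.2, b2.2} {b1.3} {b2.1}
composing w2 on (b2, b1, b3), with out.j its own outer ports: {out.1, b3.1} {out.2, b3.3} {out.3} {b1.1, b1.2, b2.2} {b1.3} {b2.1} {b2.3} {b3.2}

{out.1, b3.1} {out.2, b3.3} {out.3} {b1.1, b1.2, b2.2} {b1.3} {b2.1} {b2.3} {b3.2}


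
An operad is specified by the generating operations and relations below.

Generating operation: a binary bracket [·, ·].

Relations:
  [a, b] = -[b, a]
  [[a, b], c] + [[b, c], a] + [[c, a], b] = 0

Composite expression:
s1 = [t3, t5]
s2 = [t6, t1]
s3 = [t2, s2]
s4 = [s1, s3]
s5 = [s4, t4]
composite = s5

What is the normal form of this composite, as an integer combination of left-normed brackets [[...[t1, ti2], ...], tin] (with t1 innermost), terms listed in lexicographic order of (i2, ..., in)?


-[[[[[t1, t6], t2], t3], t5], t4] + [[[[[t1, t6], t2], t5], t3], t4]

In the tensor algebra, words opening t1 carry the t1-anchored form.
Composite bracket: [[[t3, t5], [t2, [t6, t1]]], t4]
Expanding via [a, b] = ab - ba: 32 signed words (2^5 = 32).
Keep just the words that open with t1:
  the word t1t6t2t3t5t4 carries sign -1 and contributes -[[[[[t1, t6], t2], t3], t5], t4]
  the word t1t6t2t5t3t4 carries sign +1 and contributes +[[[[[t1, t6], t2], t5], t3], t4]


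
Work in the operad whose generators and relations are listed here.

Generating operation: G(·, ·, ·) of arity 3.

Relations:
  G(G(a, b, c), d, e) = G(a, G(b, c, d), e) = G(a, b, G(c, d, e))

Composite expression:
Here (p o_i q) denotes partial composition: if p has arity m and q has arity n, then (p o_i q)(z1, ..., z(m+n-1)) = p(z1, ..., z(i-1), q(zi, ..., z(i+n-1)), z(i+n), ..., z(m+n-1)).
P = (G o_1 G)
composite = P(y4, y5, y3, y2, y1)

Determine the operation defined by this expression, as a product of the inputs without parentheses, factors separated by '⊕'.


y4 ⊕ y5 ⊕ y3 ⊕ y2 ⊕ y1

The G-tree's shape is irrelevant; the y-reading-order decides.
G(y4, y5, y3) flattens to y4 ⊕ y5 ⊕ y3
G(G(y4, y5, y3), y2, y1) flattens to y4 ⊕ y5 ⊕ y3 ⊕ y2 ⊕ y1


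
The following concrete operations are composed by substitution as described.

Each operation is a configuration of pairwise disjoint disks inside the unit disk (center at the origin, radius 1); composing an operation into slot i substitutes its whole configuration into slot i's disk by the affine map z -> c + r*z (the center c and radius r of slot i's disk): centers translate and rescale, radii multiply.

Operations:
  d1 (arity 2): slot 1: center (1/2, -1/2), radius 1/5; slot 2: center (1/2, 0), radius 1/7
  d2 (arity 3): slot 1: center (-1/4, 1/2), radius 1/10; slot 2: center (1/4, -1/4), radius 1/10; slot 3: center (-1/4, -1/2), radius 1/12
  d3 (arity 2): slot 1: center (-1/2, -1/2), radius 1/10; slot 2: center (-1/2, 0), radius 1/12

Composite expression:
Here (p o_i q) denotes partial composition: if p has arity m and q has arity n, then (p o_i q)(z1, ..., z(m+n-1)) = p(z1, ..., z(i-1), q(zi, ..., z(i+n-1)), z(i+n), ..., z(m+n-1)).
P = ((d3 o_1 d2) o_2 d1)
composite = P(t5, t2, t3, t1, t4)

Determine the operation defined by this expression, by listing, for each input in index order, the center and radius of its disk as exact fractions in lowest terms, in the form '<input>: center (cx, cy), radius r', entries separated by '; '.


t1: center (-21/40, -11/20), radius 1/120; t2: center (-47/100, -53/100), radius 1/500; t3: center (-47/100, -21/40), radius 1/700; t4: center (-1/2, 0), radius 1/12; t5: center (-21/40, -9/20), radius 1/100

Only the slot chain above each t matters under d3; compose those maps.
for t5, the 2-step affine chain lands on center (-21/40, -9/20), radius 1/100
for t2, the 3-step affine chain lands on center (-47/100, -53/100), radius 1/500
for t3, the 3-step affine chain lands on center (-47/100, -21/40), radius 1/700
for t1, the 2-step affine chain lands on center (-21/40, -11/20), radius 1/120
for t4, the 1-step affine chain lands on center (-1/2, 0), radius 1/12


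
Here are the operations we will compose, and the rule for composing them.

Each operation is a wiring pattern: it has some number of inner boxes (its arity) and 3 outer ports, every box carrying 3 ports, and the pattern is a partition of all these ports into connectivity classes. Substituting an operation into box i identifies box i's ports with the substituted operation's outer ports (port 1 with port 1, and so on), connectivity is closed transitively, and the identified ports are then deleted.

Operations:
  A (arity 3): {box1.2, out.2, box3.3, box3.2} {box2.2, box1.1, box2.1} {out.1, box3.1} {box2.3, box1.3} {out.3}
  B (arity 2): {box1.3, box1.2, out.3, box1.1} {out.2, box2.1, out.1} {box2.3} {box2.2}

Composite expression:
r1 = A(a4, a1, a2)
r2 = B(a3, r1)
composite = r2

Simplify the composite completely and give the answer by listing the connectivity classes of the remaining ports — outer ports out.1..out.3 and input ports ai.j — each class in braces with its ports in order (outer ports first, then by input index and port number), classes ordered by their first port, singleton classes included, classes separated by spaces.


Two ports join when wires chain via B-identified ports.
after A, the pattern on (a4, a1, a2) reads {out.1, a2.1} {out.2, a2.2, a2.3, a4.2} {out.3} {a1.1, a1.2, a4.1} {a1.3, a4.3} (out.j = its outer ports)
after B, the pattern on (a3, a4, a1, a2) reads {out.1, out.2, a2.1} {out.3, a3.1, a3.2, a3.3} {a1.1, a1.2, a4.1} {a1.3, a4.3} {a2.2, a2.3, a4.2} (out.j = its outer ports)

{out.1, out.2, a2.1} {out.3, a3.1, a3.2, a3.3} {a1.1, a1.2, a4.1} {a1.3, a4.3} {a2.2, a2.3, a4.2}


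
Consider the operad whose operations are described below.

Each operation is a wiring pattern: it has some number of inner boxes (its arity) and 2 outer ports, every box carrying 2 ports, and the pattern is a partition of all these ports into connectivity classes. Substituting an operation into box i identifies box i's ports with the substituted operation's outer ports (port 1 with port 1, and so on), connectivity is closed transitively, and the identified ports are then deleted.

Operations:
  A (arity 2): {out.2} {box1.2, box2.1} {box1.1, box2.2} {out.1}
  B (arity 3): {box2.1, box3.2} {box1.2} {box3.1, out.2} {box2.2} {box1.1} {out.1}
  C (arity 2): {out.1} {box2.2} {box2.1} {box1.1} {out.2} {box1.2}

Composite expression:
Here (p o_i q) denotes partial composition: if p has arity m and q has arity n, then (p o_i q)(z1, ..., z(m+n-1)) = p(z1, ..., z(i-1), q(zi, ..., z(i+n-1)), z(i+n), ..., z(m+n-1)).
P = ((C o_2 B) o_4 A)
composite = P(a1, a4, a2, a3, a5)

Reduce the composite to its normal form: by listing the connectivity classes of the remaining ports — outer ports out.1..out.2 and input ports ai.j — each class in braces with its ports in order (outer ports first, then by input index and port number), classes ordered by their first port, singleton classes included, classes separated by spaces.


{out.1} {out.2} {a1.1} {a1.2} {a2.1} {a2.2} {a3.1, a5.2} {a3.2, a5.1} {a4.1} {a4.2}

Reachability decides: close wires over C-identified ports.
after A, the pattern on (a3, a5) reads {out.1} {out.2} {a3.1, a5.2} {a3.2, a5.1} (out.j = its outer ports)
after B, the pattern on (a4, a2, a3, a5) reads {out.1} {out.2} {a2.1} {a2.2} {a3.1, a5.2} {a3.2, a5.1} {a4.1} {a4.2} (out.j = its outer ports)
after C, the pattern on (a1, a4, a2, a3, a5) reads {out.1} {out.2} {a1.1} {a1.2} {a2.1} {a2.2} {a3.1, a5.2} {a3.2, a5.1} {a4.1} {a4.2} (out.j = its outer ports)


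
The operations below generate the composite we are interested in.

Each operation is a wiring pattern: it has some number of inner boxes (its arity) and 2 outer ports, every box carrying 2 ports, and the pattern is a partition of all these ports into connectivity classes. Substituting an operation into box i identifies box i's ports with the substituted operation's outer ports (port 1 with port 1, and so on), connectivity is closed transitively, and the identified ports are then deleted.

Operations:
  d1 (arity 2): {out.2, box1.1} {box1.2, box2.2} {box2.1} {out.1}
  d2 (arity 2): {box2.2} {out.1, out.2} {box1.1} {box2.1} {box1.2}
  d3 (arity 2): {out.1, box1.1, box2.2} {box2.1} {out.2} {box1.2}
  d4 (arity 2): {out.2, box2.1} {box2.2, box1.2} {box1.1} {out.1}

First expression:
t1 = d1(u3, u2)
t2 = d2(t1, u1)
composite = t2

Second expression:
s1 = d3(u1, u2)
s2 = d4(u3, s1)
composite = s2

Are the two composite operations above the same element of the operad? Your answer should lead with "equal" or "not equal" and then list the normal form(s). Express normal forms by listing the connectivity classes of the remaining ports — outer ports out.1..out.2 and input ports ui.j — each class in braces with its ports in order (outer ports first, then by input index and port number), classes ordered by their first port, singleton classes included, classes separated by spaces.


not equal; the first gives {out.1, out.2} {u1.1} {u1.2} {u2.1} {u2.2, u3.2} {u3.1} and the second {out.1} {out.2, u1.1, u2.2} {u1.2} {u2.1} {u3.1} {u3.2}

Reducing the first expression gives {out.1, out.2} {u1.1} {u1.2} {u2.1} {u2.2, u3.2} {u3.1}
Reducing the second expression gives {out.1} {out.2, u1.1, u2.2} {u1.2} {u2.1} {u3.1} {u3.2}
They disagree, so not equal.


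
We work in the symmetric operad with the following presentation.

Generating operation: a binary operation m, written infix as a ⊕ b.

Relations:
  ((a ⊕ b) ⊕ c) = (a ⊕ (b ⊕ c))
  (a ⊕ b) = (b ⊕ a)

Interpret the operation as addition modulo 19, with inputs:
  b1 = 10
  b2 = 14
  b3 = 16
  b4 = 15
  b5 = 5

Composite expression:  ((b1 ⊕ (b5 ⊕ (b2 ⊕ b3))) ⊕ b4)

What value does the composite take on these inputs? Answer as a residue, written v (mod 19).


3 (mod 19)

(b2 ⊕ b3) = 11
(b5 ⊕ (b2 ⊕ b3)) = 16
(b1 ⊕ (b5 ⊕ (b2 ⊕ b3))) = 7
((b1 ⊕ (b5 ⊕ (b2 ⊕ b3))) ⊕ b4) = 3


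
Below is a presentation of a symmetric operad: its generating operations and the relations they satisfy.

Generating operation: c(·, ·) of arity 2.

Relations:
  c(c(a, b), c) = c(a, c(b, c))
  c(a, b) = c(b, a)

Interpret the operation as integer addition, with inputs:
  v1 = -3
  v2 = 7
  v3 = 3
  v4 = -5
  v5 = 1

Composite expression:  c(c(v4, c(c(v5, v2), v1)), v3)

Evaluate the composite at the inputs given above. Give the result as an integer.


3

c(v5, v2) = 8
c(c(v5, v2), v1) = 5
c(v4, c(c(v5, v2), v1)) = 0
c(c(v4, c(c(v5, v2), v1)), v3) = 3


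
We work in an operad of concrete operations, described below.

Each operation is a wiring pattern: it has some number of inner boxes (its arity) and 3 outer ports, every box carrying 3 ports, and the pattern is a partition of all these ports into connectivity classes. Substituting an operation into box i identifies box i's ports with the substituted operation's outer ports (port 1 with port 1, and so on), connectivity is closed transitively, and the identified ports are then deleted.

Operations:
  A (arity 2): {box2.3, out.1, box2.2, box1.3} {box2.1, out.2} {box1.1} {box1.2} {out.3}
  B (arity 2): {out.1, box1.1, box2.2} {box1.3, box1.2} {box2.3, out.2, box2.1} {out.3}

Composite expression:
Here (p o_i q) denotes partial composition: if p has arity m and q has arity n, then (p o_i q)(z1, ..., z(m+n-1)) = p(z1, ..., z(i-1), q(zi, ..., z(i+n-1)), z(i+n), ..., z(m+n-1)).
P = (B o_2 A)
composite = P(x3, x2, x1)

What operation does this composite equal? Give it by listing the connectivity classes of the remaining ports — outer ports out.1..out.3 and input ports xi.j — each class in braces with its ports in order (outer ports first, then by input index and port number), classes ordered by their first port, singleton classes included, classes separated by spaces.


{out.1, x1.1, x3.1} {out.2, x1.2, x1.3, x2.3} {out.3} {x2.1} {x2.2} {x3.2, x3.3}

Reachability decides: close wires over B-identified ports.
through A, on inputs (x2, x1): {out.1, x1.2, x1.3, x2.3} {out.2, x1.1} {out.3} {x2.1} {x2.2} (out.j = stage outer ports)
through B, on inputs (x3, x2, x1): {out.1, x1.1, x3.1} {out.2, x1.2, x1.3, x2.3} {out.3} {x2.1} {x2.2} {x3.2, x3.3} (out.j = stage outer ports)


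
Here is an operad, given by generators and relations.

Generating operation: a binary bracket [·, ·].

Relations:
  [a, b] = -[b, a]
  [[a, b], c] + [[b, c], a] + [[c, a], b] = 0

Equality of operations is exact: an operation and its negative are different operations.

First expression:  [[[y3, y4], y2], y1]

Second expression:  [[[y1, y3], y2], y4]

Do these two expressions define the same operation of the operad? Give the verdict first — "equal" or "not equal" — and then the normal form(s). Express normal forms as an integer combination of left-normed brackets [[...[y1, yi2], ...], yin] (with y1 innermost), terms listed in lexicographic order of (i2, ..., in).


not equal; first: [[[y1, y2], y3], y4] - [[[y1, y2], y4], y3] - [[[y1, y3], y4], y2] + [[[y1, y4], y3], y2]; second: [[[y1, y3], y2], y4]


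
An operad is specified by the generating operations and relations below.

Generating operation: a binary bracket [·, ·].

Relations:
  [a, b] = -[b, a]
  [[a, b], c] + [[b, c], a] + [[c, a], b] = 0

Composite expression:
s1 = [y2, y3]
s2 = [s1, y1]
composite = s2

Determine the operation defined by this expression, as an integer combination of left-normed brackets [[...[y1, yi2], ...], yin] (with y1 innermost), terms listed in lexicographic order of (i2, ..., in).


-[[y1, y2], y3] + [[y1, y3], y2]


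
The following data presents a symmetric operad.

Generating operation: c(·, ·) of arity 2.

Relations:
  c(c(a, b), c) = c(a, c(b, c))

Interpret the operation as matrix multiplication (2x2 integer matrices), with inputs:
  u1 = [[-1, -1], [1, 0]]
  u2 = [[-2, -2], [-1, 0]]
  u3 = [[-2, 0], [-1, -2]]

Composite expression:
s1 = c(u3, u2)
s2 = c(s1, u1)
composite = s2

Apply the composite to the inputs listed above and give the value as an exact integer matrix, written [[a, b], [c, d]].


[[0, -4], [-2, -4]]


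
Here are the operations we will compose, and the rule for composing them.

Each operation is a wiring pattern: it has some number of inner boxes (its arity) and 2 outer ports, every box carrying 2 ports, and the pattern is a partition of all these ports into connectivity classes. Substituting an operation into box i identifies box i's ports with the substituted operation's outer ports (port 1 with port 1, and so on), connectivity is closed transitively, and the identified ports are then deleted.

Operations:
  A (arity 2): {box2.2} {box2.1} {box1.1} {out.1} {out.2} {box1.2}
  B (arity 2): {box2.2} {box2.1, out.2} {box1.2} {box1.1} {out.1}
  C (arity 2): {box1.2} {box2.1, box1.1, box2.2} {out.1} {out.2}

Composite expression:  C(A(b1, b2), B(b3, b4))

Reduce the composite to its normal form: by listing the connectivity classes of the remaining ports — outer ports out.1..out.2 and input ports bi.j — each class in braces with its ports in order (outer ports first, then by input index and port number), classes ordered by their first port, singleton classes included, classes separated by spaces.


{out.1} {out.2} {b1.1} {b1.2} {b2.1} {b2.2} {b3.1} {b3.2} {b4.1} {b4.2}

Substituting into C glues patterns; closure does the rest.
through A, on inputs (b1, b2): {out.1} {out.2} {b1.1} {b1.2} {b2.1} {b2.2} (out.j = stage outer ports)
through B, on inputs (b3, b4): {out.1} {out.2, b4.1} {b3.1} {b3.2} {b4.2} (out.j = stage outer ports)
through C, on inputs (b1, b2, b3, b4): {out.1} {out.2} {b1.1} {b1.2} {b2.1} {b2.2} {b3.1} {b3.2} {b4.1} {b4.2} (out.j = stage outer ports)


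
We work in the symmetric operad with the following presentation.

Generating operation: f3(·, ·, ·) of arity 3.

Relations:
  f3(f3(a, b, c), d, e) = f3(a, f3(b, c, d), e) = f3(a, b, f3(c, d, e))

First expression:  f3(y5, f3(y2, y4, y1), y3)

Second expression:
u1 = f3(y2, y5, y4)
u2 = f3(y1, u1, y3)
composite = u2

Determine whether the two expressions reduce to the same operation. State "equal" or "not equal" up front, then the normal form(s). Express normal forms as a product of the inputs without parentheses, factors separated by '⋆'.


The first expression, normalized: y5 ⋆ y2 ⋆ y4 ⋆ y1 ⋆ y3
The second expression, normalized: y1 ⋆ y2 ⋆ y5 ⋆ y4 ⋆ y3
They disagree, so not equal.

not equal: they reduce to y5 ⋆ y2 ⋆ y4 ⋆ y1 ⋆ y3 and y1 ⋆ y2 ⋆ y5 ⋆ y4 ⋆ y3


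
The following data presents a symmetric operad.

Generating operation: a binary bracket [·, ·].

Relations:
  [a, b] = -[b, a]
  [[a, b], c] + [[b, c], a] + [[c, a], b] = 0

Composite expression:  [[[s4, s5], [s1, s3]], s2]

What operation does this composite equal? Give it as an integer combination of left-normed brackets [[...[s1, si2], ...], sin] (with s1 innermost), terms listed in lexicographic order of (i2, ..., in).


Skip Jacobi rewriting: expand, keep s1-initial words, read off terms.
Composite bracket: [[[s4, s5], [s1, s3]], s2]
Applying ab - ba throughout gives 16 signed words (2^4 = 16).
Only words starting with s1 matter:
  the word s1s3s4s5s2 carries sign -1 and contributes -[[[[s1, s3], s4], s5], s2]
  the word s1s3s5s4s2 carries sign +1 and contributes +[[[[s1, s3], s5], s4], s2]

-[[[[s1, s3], s4], s5], s2] + [[[[s1, s3], s5], s4], s2]


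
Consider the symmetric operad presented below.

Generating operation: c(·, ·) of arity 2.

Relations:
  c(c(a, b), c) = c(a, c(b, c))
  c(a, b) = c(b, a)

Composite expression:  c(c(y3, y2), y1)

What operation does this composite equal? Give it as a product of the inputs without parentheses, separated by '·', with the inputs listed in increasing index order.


Key point: c commutes, so take the y-inputs in any fixed order.
c(y3, y2) unparenthesizes to y3 · y2
c(c(y3, y2), y1) unparenthesizes to y3 · y2 · y1
putting the inputs in ascending order: y1 · y2 · y3

y1 · y2 · y3


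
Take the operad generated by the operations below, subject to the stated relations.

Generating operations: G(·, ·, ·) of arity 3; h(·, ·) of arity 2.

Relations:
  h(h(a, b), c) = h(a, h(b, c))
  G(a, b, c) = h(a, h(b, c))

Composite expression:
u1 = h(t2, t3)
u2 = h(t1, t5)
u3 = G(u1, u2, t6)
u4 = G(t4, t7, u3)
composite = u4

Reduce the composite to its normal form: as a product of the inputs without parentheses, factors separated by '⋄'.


t4 ⋄ t7 ⋄ t2 ⋄ t3 ⋄ t1 ⋄ t5 ⋄ t6


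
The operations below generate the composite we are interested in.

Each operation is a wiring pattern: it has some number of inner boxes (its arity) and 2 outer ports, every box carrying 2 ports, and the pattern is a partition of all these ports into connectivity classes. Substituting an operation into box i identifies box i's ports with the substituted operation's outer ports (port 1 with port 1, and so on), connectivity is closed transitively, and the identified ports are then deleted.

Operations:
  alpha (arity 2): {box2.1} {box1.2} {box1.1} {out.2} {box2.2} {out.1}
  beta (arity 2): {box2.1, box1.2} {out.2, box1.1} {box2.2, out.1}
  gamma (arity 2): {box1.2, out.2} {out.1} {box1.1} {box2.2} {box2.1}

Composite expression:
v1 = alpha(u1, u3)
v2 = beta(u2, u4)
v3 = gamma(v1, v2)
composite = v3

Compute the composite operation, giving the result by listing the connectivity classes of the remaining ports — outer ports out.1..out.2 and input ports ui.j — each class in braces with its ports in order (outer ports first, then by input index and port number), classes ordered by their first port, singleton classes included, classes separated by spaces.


{out.1} {out.2} {u1.1} {u1.2} {u2.1} {u2.2, u4.1} {u3.1} {u3.2} {u4.2}

Substituting into gamma glues patterns; closure does the rest.
through alpha, on inputs (u1, u3): {out.1} {out.2} {u1.1} {u1.2} {u3.1} {u3.2} (out.j = stage outer ports)
through beta, on inputs (u2, u4): {out.1, u4.2} {out.2, u2.1} {u2.2, u4.1} (out.j = stage outer ports)
through gamma, on inputs (u1, u3, u2, u4): {out.1} {out.2} {u1.1} {u1.2} {u2.1} {u2.2, u4.1} {u3.1} {u3.2} {u4.2} (out.j = stage outer ports)


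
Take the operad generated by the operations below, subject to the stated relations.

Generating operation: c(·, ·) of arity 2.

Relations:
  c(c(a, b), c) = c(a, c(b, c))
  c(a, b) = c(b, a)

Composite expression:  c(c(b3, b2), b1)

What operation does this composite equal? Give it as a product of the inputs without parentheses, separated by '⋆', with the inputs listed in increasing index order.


Key point: c commutes, so take the b-inputs in any fixed order.
c(b3, b2) collapses to b3 ⋆ b2
c(c(b3, b2), b1) collapses to b3 ⋆ b2 ⋆ b1
putting the inputs in ascending order: b1 ⋆ b2 ⋆ b3

b1 ⋆ b2 ⋆ b3


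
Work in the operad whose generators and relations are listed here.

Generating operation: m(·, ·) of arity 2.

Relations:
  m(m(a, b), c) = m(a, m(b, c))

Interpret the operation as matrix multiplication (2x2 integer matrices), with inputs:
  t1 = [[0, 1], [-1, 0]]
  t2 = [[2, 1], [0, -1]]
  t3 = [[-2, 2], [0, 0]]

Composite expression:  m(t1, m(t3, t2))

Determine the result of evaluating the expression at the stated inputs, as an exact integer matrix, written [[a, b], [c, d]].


[[0, 0], [4, 4]]

m(t3, t2) = [[-4, -4], [0, 0]]
m(t1, m(t3, t2)) = [[0, 0], [4, 4]]


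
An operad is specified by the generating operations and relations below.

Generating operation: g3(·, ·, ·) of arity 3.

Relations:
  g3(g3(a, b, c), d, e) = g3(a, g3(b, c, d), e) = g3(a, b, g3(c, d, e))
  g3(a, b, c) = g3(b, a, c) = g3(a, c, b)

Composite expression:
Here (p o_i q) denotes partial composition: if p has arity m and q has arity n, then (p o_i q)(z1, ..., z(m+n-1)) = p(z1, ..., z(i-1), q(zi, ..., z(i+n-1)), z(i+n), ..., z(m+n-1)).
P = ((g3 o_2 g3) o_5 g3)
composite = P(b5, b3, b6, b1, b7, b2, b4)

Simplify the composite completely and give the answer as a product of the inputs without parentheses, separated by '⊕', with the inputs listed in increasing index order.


b1 ⊕ b2 ⊕ b3 ⊕ b4 ⊕ b5 ⊕ b6 ⊕ b7

Shape and order are irrelevant to g3; the b-input set decides.
g3(b3, b6, b1) reduces to b3 ⊕ b6 ⊕ b1
g3(b7, b2, b4) reduces to b7 ⊕ b2 ⊕ b4
g3(b5, g3(b3, b6, b1), g3(b7, b2, b4)) reduces to b5 ⊕ b3 ⊕ b6 ⊕ b1 ⊕ b7 ⊕ b2 ⊕ b4
reordering the factors by index: b1 ⊕ b2 ⊕ b3 ⊕ b4 ⊕ b5 ⊕ b6 ⊕ b7


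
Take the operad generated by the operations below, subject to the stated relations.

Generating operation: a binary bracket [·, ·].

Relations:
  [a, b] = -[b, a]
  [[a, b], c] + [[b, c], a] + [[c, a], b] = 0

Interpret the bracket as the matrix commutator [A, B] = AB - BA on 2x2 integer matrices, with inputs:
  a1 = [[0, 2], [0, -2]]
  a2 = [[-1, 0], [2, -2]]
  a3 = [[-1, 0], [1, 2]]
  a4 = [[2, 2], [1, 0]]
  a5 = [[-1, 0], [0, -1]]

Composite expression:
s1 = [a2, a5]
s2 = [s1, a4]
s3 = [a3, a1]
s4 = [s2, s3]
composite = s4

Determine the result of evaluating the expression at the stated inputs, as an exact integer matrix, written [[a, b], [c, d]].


[[0, 0], [0, 0]]

[a2, a5] = [[0, 0], [0, 0]]
[[a2, a5], a4] = [[0, 0], [0, 0]]
[a3, a1] = [[-2, -6], [2, 2]]
[[[a2, a5], a4], [a3, a1]] = [[0, 0], [0, 0]]


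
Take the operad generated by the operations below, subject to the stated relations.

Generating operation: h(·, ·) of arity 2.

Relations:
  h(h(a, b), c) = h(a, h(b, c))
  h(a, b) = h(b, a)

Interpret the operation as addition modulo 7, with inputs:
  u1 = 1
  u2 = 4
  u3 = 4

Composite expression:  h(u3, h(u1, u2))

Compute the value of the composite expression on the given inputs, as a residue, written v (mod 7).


2 (mod 7)

h(u1, u2) = 5
h(u3, h(u1, u2)) = 2


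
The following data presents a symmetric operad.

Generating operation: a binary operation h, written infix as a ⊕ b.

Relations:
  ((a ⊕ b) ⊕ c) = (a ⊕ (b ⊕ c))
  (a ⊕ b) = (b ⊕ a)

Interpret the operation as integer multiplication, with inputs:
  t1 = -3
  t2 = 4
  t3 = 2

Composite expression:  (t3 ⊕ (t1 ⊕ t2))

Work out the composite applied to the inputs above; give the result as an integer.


(t1 ⊕ t2) = -12
(t3 ⊕ (t1 ⊕ t2)) = -24

-24


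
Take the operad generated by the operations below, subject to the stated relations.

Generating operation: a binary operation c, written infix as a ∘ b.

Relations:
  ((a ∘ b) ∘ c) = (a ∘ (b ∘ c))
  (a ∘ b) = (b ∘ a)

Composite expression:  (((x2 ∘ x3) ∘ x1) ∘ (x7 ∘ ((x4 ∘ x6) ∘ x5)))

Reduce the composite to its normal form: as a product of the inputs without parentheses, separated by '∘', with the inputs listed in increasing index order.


Both nesting and order wash out for c; what remains is which x's occur.
(x2 ∘ x3) linearizes to x2 ∘ x3
((x2 ∘ x3) ∘ x1) linearizes to x2 ∘ x3 ∘ x1
(x4 ∘ x6) linearizes to x4 ∘ x6
((x4 ∘ x6) ∘ x5) linearizes to x4 ∘ x6 ∘ x5
(x7 ∘ ((x4 ∘ x6) ∘ x5)) linearizes to x7 ∘ x4 ∘ x6 ∘ x5
(((x2 ∘ x3) ∘ x1) ∘ (x7 ∘ ((x4 ∘ x6) ∘ x5))) linearizes to x2 ∘ x3 ∘ x1 ∘ x7 ∘ x4 ∘ x6 ∘ x5
reordering the factors by index: x1 ∘ x2 ∘ x3 ∘ x4 ∘ x5 ∘ x6 ∘ x7

x1 ∘ x2 ∘ x3 ∘ x4 ∘ x5 ∘ x6 ∘ x7


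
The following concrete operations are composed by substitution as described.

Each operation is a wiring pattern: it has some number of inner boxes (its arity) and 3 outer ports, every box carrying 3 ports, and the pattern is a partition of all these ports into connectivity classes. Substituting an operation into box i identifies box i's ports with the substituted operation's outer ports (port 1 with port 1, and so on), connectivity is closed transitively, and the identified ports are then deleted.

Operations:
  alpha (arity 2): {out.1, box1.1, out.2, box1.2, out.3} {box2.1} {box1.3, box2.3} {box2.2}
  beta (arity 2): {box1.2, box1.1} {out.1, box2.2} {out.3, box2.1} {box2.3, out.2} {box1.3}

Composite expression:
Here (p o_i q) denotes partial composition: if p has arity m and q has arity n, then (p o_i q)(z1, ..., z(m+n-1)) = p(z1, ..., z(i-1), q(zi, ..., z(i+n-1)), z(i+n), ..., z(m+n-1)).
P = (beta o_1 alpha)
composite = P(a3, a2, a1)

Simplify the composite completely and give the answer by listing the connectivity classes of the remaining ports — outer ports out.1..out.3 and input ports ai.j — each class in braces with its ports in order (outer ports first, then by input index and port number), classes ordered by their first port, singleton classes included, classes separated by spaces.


{out.1, a1.2} {out.2, a1.3} {out.3, a1.1} {a2.1} {a2.2} {a2.3, a3.3} {a3.1, a3.2}

Two ports join when wires chain via beta-identified ports.
through alpha, on inputs (a3, a2): {out.1, out.2, out.3, a3.1, a3.2} {a2.1} {a2.2} {a2.3, a3.3} (out.j = stage outer ports)
through beta, on inputs (a3, a2, a1): {out.1, a1.2} {out.2, a1.3} {out.3, a1.1} {a2.1} {a2.2} {a2.3, a3.3} {a3.1, a3.2} (out.j = stage outer ports)


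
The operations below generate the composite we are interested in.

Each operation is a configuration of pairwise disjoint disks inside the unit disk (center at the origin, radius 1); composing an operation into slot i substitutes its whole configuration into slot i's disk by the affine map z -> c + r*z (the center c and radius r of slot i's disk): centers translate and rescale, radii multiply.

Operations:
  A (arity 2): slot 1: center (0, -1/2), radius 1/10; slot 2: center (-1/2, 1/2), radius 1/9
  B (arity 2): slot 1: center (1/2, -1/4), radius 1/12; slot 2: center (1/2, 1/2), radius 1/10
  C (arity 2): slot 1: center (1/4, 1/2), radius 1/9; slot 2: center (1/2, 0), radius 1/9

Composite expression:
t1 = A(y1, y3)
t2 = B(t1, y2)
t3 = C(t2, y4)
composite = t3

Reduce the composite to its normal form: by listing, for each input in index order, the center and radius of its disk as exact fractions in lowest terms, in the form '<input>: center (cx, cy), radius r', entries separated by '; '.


y1: center (11/36, 101/216), radius 1/1080; y2: center (11/36, 5/9), radius 1/90; y3: center (65/216, 103/216), radius 1/972; y4: center (1/2, 0), radius 1/9

Only the slot chain above each y matters under C; compose those maps.
input y1: applying the 3 nested substitutions gives center (11/36, 101/216), radius 1/1080
input y3: applying the 3 nested substitutions gives center (65/216, 103/216), radius 1/972
input y2: applying the 2 nested substitutions gives center (11/36, 5/9), radius 1/90
input y4: applying the 1 nested substitution gives center (1/2, 0), radius 1/9


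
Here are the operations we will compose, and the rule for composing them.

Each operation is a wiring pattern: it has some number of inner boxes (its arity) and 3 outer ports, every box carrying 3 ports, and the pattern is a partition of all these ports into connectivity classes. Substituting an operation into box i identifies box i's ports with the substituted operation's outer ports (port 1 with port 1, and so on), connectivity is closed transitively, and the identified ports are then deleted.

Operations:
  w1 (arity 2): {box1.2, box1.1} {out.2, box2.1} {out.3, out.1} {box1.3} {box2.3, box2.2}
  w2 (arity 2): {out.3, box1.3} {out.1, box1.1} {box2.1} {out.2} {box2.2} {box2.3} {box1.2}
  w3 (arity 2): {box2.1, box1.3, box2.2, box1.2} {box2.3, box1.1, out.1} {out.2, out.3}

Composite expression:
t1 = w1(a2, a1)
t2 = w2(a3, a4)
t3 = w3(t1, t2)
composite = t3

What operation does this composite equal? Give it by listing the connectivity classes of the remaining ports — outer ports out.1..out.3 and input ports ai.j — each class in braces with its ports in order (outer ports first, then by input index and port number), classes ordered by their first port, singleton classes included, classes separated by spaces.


Substituting into w3 glues patterns; closure does the rest.
through w1, on inputs (a2, a1): {out.1, out.3} {out.2, a1.1} {a1.2, a1.3} {a2.1, a2.2} {a2.3} (out.j = stage outer ports)
through w2, on inputs (a3, a4): {out.1, a3.1} {out.2} {out.3, a3.3} {a3.2} {a4.1} {a4.2} {a4.3} (out.j = stage outer ports)
through w3, on inputs (a2, a1, a3, a4): {out.1, a1.1, a3.1, a3.3} {out.2, out.3} {a1.2, a1.3} {a2.1, a2.2} {a2.3} {a3.2} {a4.1} {a4.2} {a4.3} (out.j = stage outer ports)

{out.1, a1.1, a3.1, a3.3} {out.2, out.3} {a1.2, a1.3} {a2.1, a2.2} {a2.3} {a3.2} {a4.1} {a4.2} {a4.3}


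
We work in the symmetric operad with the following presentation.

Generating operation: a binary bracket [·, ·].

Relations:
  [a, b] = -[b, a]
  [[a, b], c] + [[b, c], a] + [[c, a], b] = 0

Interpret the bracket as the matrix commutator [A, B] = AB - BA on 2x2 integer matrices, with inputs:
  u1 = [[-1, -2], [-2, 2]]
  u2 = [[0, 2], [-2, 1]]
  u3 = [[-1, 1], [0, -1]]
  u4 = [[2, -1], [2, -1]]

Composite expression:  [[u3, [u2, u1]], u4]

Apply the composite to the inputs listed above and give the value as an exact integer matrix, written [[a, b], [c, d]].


[[32, -56], [-16, -32]]

[u2, u1] = [[-8, 8], [4, 8]]
[u3, [u2, u1]] = [[4, 16], [0, -4]]
[[u3, [u2, u1]], u4] = [[32, -56], [-16, -32]]


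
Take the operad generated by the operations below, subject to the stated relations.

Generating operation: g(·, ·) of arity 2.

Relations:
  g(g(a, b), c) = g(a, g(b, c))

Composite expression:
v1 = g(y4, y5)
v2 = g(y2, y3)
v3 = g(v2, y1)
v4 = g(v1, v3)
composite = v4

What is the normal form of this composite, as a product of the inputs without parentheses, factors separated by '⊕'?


y4 ⊕ y5 ⊕ y2 ⊕ y3 ⊕ y1

All parenthesizations of g agree; list the y-inputs left to right.
g(y4, y5) collapses to y4 ⊕ y5
g(y2, y3) collapses to y2 ⊕ y3
g(g(y2, y3), y1) collapses to y2 ⊕ y3 ⊕ y1
g(g(y4, y5), g(g(y2, y3), y1)) collapses to y4 ⊕ y5 ⊕ y2 ⊕ y3 ⊕ y1


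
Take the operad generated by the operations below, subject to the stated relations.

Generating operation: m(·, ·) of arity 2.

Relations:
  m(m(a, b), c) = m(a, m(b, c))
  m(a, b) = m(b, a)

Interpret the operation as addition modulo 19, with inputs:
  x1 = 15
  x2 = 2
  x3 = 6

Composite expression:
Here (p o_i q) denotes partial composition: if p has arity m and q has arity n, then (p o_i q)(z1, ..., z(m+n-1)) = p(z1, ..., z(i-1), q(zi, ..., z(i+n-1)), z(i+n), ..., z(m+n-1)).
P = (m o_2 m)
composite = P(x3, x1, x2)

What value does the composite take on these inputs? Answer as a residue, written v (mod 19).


4 (mod 19)


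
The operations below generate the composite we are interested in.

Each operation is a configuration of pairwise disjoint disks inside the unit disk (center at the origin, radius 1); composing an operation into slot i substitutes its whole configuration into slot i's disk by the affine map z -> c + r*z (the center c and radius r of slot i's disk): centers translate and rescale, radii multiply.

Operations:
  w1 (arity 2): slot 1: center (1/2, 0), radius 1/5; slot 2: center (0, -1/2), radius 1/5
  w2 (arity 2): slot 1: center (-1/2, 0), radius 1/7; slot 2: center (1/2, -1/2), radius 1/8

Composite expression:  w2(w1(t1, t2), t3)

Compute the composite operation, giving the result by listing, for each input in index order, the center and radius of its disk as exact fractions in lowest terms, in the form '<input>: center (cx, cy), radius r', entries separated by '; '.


t1: center (-3/7, 0), radius 1/35; t2: center (-1/2, -1/14), radius 1/35; t3: center (1/2, -1/2), radius 1/8

Affine substitution under w2: radii multiply and t-centers shift.
t1 passes through 2 substitutions, ending at center (-3/7, 0), radius 1/35
t2 passes through 2 substitutions, ending at center (-1/2, -1/14), radius 1/35
t3 passes through 1 substitution, ending at center (1/2, -1/2), radius 1/8


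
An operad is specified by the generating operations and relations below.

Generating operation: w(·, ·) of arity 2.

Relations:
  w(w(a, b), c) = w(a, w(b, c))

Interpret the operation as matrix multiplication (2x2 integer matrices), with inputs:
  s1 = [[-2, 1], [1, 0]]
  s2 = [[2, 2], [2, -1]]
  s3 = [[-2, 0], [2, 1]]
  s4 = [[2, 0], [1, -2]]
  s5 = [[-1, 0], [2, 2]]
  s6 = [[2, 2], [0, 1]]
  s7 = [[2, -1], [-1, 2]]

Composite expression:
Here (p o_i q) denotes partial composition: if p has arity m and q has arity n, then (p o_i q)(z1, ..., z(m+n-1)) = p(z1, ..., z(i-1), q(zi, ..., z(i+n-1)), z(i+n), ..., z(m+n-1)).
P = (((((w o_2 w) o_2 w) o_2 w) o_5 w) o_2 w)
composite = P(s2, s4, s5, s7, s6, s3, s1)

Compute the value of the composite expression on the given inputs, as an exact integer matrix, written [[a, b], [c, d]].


w(s4, s5) = [[-2, 0], [-5, -4]]
w(w(s4, s5), s7) = [[-4, 2], [-6, -3]]
w(w(w(s4, s5), s7), s6) = [[-8, -6], [-12, -15]]
w(s3, s1) = [[4, -2], [-3, 2]]
w(w(w(w(s4, s5), s7), s6), w(s3, s1)) = [[-14, 4], [-3, -6]]
w(s2, w(w(w(w(s4, s5), s7), s6), w(s3, s1))) = [[-34, -4], [-25, 14]]

[[-34, -4], [-25, 14]]


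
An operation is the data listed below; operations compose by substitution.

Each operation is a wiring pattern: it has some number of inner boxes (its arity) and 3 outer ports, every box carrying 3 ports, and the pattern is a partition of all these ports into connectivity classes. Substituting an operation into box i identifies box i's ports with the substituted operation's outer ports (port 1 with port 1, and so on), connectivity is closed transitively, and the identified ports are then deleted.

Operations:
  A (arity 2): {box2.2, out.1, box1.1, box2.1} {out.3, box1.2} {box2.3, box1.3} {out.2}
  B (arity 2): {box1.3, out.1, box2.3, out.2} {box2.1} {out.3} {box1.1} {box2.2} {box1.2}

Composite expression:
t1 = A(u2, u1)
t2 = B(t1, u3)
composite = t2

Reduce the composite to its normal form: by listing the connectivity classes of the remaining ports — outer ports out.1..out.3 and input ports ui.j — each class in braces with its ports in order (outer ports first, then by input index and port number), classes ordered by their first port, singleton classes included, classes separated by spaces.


{out.1, out.2, u2.2, u3.3} {out.3} {u1.1, u1.2, u2.1} {u1.3, u2.3} {u3.1} {u3.2}

After gluing at B, chains via deleted ports link the u-ports.
the subtree at A composes to {out.1, u1.1, u1.2, u2.1} {out.2} {out.3, u2.2} {u1.3, u2.3} on (u2, u1); out.j = own outer ports
the subtree at B composes to {out.1, out.2, u2.2, u3.3} {out.3} {u1.1, u1.2, u2.1} {u1.3, u2.3} {u3.1} {u3.2} on (u2, u1, u3); out.j = own outer ports


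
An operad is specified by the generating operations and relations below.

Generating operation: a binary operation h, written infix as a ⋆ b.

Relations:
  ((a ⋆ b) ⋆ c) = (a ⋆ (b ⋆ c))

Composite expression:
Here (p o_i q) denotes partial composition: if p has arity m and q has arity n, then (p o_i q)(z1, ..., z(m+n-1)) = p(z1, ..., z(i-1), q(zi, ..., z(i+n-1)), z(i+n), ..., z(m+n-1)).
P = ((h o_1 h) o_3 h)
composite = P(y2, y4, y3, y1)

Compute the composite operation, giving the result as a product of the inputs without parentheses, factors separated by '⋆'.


y2 ⋆ y4 ⋆ y3 ⋆ y1

Key point: h is associative — brackets drop, the y-order remains.
(y2 ⋆ y4) spells out as y2 ⋆ y4
(y3 ⋆ y1) spells out as y3 ⋆ y1
((y2 ⋆ y4) ⋆ (y3 ⋆ y1)) spells out as y2 ⋆ y4 ⋆ y3 ⋆ y1


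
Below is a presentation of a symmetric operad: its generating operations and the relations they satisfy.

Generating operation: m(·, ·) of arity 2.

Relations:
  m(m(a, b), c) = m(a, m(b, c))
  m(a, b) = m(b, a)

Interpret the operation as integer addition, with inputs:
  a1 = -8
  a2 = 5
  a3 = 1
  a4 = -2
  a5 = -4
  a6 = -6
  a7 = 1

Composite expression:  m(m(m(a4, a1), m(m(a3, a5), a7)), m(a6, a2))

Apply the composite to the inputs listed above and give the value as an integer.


m(a4, a1) = -10
m(a3, a5) = -3
m(m(a3, a5), a7) = -2
m(m(a4, a1), m(m(a3, a5), a7)) = -12
m(a6, a2) = -1
m(m(m(a4, a1), m(m(a3, a5), a7)), m(a6, a2)) = -13

-13


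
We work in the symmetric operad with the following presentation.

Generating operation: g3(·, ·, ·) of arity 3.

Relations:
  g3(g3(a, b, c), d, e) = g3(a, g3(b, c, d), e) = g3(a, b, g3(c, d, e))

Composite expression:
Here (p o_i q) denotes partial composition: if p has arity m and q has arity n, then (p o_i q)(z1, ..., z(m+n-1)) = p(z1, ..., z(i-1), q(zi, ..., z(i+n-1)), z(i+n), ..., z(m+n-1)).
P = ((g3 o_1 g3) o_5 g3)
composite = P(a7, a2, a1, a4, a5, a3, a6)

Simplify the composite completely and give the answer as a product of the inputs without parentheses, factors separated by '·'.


a7 · a2 · a1 · a4 · a5 · a3 · a6

Under associativity of g3, the answer is the a's in reading order.
g3(a7, a2, a1) reduces to a7 · a2 · a1
g3(a5, a3, a6) reduces to a5 · a3 · a6
g3(g3(a7, a2, a1), a4, g3(a5, a3, a6)) reduces to a7 · a2 · a1 · a4 · a5 · a3 · a6
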